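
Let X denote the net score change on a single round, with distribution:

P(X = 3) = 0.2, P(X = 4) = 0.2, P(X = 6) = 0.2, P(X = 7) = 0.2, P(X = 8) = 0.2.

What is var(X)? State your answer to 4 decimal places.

E[X] = (3)(0.2) + (4)(0.2) + (6)(0.2) + (7)(0.2) + (8)(0.2) = 5.6
E[X²] = (3)²(0.2) + (4)²(0.2) + (6)²(0.2) + (7)²(0.2) + (8)²(0.2) = 34.8
var(X) = E[X²] − (E[X])² = 34.8 − (5.6)² = 3.44

3.4400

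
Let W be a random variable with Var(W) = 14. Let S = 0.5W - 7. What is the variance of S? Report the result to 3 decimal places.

Var(0.5W - 7) = (0.5)²·Var(W) = 0.25·14 = 3.5

3.500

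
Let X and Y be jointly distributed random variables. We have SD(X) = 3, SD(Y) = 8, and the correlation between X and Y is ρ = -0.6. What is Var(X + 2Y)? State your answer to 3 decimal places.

Var(X) = (3)² = 9;  Var(Y) = (8)² = 64
cov(X,Y) = ρ·SD(X)·SD(Y) = -0.6·3·8 = -14.4
Var(X + 2Y) = (1)²·Var(X) + (2)²·Var(Y) + 2·(1)·(2)·cov(X,Y)
= 1·9 + 4·64 + 4·-14.4 = 207.4

207.400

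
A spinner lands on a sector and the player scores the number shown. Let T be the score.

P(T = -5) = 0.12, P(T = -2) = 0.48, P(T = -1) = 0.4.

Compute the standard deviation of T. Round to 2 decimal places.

E[T] = (-5)(0.12) + (-2)(0.48) + (-1)(0.4) = -1.96
E[T²] = (-5)²(0.12) + (-2)²(0.48) + (-1)²(0.4) = 5.32
Var(T) = E[T²] − (E[T])² = 5.32 − (-1.96)² = 1.4784
sd(T) = √1.4784 ≈ 1.22

1.22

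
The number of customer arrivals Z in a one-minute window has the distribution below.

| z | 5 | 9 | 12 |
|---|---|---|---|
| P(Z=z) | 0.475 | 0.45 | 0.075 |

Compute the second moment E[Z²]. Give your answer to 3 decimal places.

E[Z²] = (5)²(0.475) + (9)²(0.45) + (12)²(0.075) = 59.125

59.125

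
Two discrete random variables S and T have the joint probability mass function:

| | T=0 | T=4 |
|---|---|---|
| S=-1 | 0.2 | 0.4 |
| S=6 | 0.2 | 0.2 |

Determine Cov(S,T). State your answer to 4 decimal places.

-1.1200

E[S] = 1.8,  E[T] = 2.4
E[ST] = 3.2
Cov(S,T) = E[ST] − E[S]E[T] = 3.2 − (1.8)(2.4) = -1.12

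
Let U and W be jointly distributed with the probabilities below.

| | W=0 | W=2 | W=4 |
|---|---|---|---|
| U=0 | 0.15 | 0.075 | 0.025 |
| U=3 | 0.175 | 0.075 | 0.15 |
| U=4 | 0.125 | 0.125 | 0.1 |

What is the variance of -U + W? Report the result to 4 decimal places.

E[U] = 2.6,  E[W] = 1.65,  E[UW] = 4.85
V(U) = 9.2 − (2.6)² = 2.44;  V(W) = 5.5 − (1.65)² = 2.7775
Cov(U,W) = 4.85 − (2.6)(1.65) = 0.56
V(-U + W) = (-1)²·2.44 + (1)²·2.7775 + 2·(-1)·(1)·0.56 = 4.0975

4.0975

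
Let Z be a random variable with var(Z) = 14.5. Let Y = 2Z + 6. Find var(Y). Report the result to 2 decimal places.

58.00

var(2Z + 6) = (2)²·var(Z) = 4·14.5 = 58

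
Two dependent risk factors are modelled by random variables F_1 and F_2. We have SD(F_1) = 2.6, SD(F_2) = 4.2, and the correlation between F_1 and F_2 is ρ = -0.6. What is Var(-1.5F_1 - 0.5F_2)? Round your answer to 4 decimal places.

Var(F_1) = (2.6)² = 6.76;  Var(F_2) = (4.2)² = 17.64
cov(F_1,F_2) = ρ·SD(F_1)·SD(F_2) = -0.6·2.6·4.2 = -6.552
Var(-1.5F_1 - 0.5F_2) = (-1.5)²·Var(F_1) + (-0.5)²·Var(F_2) + 2·(-1.5)·(-0.5)·cov(F_1,F_2)
= 2.25·6.76 + 0.25·17.64 + 1.5·-6.552 = 9.792

9.7920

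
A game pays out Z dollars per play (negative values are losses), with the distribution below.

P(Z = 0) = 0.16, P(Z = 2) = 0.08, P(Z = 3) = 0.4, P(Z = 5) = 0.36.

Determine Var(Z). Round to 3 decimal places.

E[Z] = (0)(0.16) + (2)(0.08) + (3)(0.4) + (5)(0.36) = 3.16
E[Z²] = (0)²(0.16) + (2)²(0.08) + (3)²(0.4) + (5)²(0.36) = 12.92
Var(Z) = E[Z²] − (E[Z])² = 12.92 − (3.16)² = 2.9344

2.934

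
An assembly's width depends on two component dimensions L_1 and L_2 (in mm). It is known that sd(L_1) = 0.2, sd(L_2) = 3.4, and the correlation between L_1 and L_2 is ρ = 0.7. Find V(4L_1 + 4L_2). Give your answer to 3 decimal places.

V(L_1) = (0.2)² = 0.04;  V(L_2) = (3.4)² = 11.56
cov(L_1,L_2) = ρ·sd(L_1)·sd(L_2) = 0.7·0.2·3.4 = 0.476
V(4L_1 + 4L_2) = (4)²·V(L_1) + (4)²·V(L_2) + 2·(4)·(4)·cov(L_1,L_2)
= 16·0.04 + 16·11.56 + 32·0.476 = 200.832

200.832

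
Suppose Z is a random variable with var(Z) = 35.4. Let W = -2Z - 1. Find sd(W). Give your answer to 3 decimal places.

11.900

var(-2Z - 1) = (-2)²·35.4 = 141.6
sd(W) = √141.6 ≈ 11.900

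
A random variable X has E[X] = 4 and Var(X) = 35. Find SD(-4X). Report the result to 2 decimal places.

23.66

Var(-4X) = (-4)²·35 = 560
SD(-4X) = √560 ≈ 23.66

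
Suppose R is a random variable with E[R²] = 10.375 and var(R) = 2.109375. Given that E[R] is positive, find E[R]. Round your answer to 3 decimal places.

(E[R])² = E[R²] − var(R) = 10.375 − 2.109375 = 8.265625
E[R] = √8.265625 = 2.875

2.875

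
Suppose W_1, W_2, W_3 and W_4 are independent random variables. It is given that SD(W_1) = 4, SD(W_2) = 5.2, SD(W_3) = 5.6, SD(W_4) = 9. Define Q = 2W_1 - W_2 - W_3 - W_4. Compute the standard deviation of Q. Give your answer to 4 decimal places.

Var(W_1) = 16, Var(W_2) = 27.04, Var(W_3) = 31.36, Var(W_4) = 81
By independence, Var(Q) = (2)²Var(W_1) + (-1)²Var(W_2) + (-1)²Var(W_3) + (-1)²Var(W_4)
= (2)²·16 + (-1)²·27.04 + (-1)²·31.36 + (-1)²·81 = 203.4
SD(Q) = √203.4 ≈ 14.2618

14.2618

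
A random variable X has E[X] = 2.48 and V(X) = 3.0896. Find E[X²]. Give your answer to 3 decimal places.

E[X²] = V(X) + (E[X])² = 3.0896 + (2.48)² = 9.24

9.240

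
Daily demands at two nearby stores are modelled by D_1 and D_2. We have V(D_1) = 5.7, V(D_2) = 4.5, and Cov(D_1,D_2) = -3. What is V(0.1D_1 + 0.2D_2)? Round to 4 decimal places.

V(0.1D_1 + 0.2D_2) = (0.1)²·V(D_1) + (0.2)²·V(D_2) + 2·(0.1)·(0.2)·Cov(D_1,D_2)
= 0.01·5.7 + 0.04·4.5 + 0.04·-3 = 0.117

0.1170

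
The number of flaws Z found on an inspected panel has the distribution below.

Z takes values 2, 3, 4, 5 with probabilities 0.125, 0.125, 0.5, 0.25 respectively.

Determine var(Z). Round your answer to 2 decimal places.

0.86

E[Z] = (2)(0.125) + (3)(0.125) + (4)(0.5) + (5)(0.25) = 3.875
E[Z²] = (2)²(0.125) + (3)²(0.125) + (4)²(0.5) + (5)²(0.25) = 15.875
var(Z) = E[Z²] − (E[Z])² = 15.875 − (3.875)² = 0.859375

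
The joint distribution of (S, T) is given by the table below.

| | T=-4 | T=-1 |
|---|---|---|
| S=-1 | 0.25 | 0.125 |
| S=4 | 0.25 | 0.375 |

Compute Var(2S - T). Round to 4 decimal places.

21.9375

E[S] = 2.125,  E[T] = -2.5,  E[ST] = -4.375
Var(S) = 10.375 − (2.125)² = 5.859375;  Var(T) = 8.5 − (-2.5)² = 2.25
cov(S,T) = -4.375 − (2.125)(-2.5) = 0.9375
Var(2S - T) = (2)²·5.859375 + (-1)²·2.25 + 2·(2)·(-1)·0.9375 = 21.9375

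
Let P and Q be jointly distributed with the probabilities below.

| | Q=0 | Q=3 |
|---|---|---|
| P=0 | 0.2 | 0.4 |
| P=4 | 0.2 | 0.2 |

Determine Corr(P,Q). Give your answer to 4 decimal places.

-0.1667

E[P] = 1.6,  E[Q] = 1.8
E[PQ] = 2.4
cov(P,Q) = E[PQ] − E[P]E[Q] = 2.4 − (1.6)(1.8) = -0.48
V(P) = 3.84,  V(Q) = 2.16
ρ = -0.48 / √(3.84·2.16) ≈ -0.1667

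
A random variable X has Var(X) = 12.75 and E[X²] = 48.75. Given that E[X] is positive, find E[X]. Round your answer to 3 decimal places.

(E[X])² = E[X²] − Var(X) = 48.75 − 12.75 = 36
E[X] = √36 = 6

6.000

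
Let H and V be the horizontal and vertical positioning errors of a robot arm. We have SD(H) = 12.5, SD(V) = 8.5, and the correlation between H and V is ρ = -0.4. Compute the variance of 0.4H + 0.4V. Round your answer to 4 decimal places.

22.9600

var(H) = (12.5)² = 156.25;  var(V) = (8.5)² = 72.25
Cov(H,V) = ρ·SD(H)·SD(V) = -0.4·12.5·8.5 = -42.5
var(0.4H + 0.4V) = (0.4)²·var(H) + (0.4)²·var(V) + 2·(0.4)·(0.4)·Cov(H,V)
= 0.16·156.25 + 0.16·72.25 + 0.32·-42.5 = 22.96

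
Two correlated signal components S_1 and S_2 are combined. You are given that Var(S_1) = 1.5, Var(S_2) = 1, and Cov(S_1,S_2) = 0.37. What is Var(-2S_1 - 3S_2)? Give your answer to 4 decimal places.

19.4400

Var(-2S_1 - 3S_2) = (-2)²·Var(S_1) + (-3)²·Var(S_2) + 2·(-2)·(-3)·Cov(S_1,S_2)
= 4·1.5 + 9·1 + 12·0.37 = 19.44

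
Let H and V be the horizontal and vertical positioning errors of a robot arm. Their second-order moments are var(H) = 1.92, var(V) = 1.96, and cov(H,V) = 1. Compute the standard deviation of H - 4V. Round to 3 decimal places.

5.028

var(H - 4V) = (1)²·var(H) + (-4)²·var(V) + 2·(1)·(-4)·cov(H,V)
= 1·1.92 + 16·1.96 + -8·1 = 25.28
σ(H - 4V) = √25.28 ≈ 5.028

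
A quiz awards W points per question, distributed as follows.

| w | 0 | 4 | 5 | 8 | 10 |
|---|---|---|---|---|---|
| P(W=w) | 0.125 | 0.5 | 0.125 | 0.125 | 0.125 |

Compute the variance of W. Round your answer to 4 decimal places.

E[W] = (0)(0.125) + (4)(0.5) + (5)(0.125) + (8)(0.125) + (10)(0.125) = 4.875
E[W²] = (0)²(0.125) + (4)²(0.5) + (5)²(0.125) + (8)²(0.125) + (10)²(0.125) = 31.625
Var(W) = E[W²] − (E[W])² = 31.625 − (4.875)² = 7.859375

7.8594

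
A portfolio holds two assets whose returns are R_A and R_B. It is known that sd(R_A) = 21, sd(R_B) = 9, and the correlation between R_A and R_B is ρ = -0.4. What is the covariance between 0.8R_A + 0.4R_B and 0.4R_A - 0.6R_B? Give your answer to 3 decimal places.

V(R_A) = (21)² = 441;  V(R_B) = (9)² = 81
Cov(R_A,R_B) = ρ·sd(R_A)·sd(R_B) = -0.4·21·9 = -75.6
Cov(0.8R_A + 0.4R_B, 0.4R_A - 0.6R_B) = (0.8)(0.4)V(R_A) + (0.4)(-0.6)V(R_B) + [(0.8)(-0.6) + (0.4)(0.4)]Cov(R_A,R_B)
= 0.32·441 + -0.24·81 + -0.32·-75.6 = 145.872

145.872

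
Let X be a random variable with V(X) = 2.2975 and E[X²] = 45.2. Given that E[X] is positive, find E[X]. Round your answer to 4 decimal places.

6.5500

(E[X])² = E[X²] − V(X) = 45.2 − 2.2975 = 42.9025
E[X] = √42.9025 = 6.55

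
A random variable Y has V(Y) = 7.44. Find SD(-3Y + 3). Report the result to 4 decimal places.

8.1829

V(-3Y + 3) = (-3)²·7.44 = 66.96
SD(-3Y + 3) = √66.96 ≈ 8.1829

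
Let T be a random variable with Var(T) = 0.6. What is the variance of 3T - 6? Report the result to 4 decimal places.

Var(3T - 6) = (3)²·Var(T) = 9·0.6 = 5.4

5.4000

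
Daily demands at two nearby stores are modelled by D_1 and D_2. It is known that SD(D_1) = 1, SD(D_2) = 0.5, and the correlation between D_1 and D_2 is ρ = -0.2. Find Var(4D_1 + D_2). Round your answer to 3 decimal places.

Var(D_1) = (1)² = 1;  Var(D_2) = (0.5)² = 0.25
cov(D_1,D_2) = ρ·SD(D_1)·SD(D_2) = -0.2·1·0.5 = -0.1
Var(4D_1 + D_2) = (4)²·Var(D_1) + (1)²·Var(D_2) + 2·(4)·(1)·cov(D_1,D_2)
= 16·1 + 1·0.25 + 8·-0.1 = 15.45

15.450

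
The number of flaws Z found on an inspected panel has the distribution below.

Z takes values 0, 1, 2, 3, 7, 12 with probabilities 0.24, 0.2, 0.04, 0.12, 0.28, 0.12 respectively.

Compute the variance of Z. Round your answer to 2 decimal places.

E[Z] = (0)(0.24) + (1)(0.2) + (2)(0.04) + (3)(0.12) + (7)(0.28) + (12)(0.12) = 4.04
E[Z²] = (0)²(0.24) + (1)²(0.2) + (2)²(0.04) + (3)²(0.12) + (7)²(0.28) + (12)²(0.12) = 32.44
Var(Z) = E[Z²] − (E[Z])² = 32.44 − (4.04)² = 16.1184

16.12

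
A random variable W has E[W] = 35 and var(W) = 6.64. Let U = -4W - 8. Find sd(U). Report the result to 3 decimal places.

10.307

var(-4W - 8) = (-4)²·6.64 = 106.24
sd(U) = √106.24 ≈ 10.307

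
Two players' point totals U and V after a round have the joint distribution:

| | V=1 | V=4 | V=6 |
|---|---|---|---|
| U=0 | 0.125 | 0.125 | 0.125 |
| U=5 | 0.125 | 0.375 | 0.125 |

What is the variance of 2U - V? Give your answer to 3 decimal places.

E[U] = 3.125,  E[V] = 3.75,  E[UV] = 11.875
Var(U) = 15.625 − (3.125)² = 5.859375;  Var(V) = 17.25 − (3.75)² = 3.1875
cov(U,V) = 11.875 − (3.125)(3.75) = 0.15625
Var(2U - V) = (2)²·5.859375 + (-1)²·3.1875 + 2·(2)·(-1)·0.15625 = 26

26.000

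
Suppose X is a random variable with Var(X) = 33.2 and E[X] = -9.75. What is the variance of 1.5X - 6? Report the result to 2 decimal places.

Var(1.5X - 6) = (1.5)²·Var(X) = 2.25·33.2 = 74.7

74.70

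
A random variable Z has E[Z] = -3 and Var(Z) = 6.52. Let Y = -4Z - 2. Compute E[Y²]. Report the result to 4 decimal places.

204.3200

E[-4Z - 2] = -4·-3 − 2 = 10
Var(-4Z - 2) = (-4)²·6.52 = 104.32
E[Y²] = Var(Y) + (E[Y])² = 104.32 + (10)² = 204.32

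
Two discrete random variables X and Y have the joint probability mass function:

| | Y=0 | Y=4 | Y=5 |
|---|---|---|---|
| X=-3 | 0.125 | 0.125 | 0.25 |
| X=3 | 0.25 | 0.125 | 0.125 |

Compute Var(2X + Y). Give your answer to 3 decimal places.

E[X] = 0,  E[Y] = 2.875,  E[XY] = -1.875
Var(X) = 9 − (0)² = 9;  Var(Y) = 13.375 − (2.875)² = 5.109375
cov(X,Y) = -1.875 − (0)(2.875) = -1.875
Var(2X + Y) = (2)²·9 + (1)²·5.109375 + 2·(2)·(1)·-1.875 = 33.609375

33.609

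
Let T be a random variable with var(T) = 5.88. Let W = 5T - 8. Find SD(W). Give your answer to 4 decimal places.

12.1244

var(5T - 8) = (5)²·5.88 = 147
SD(W) = √147 ≈ 12.1244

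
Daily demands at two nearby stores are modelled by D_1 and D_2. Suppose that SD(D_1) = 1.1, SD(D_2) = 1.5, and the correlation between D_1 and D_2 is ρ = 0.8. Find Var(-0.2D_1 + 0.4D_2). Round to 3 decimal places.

0.197

Var(D_1) = (1.1)² = 1.21;  Var(D_2) = (1.5)² = 2.25
Cov(D_1,D_2) = ρ·SD(D_1)·SD(D_2) = 0.8·1.1·1.5 = 1.32
Var(-0.2D_1 + 0.4D_2) = (-0.2)²·Var(D_1) + (0.4)²·Var(D_2) + 2·(-0.2)·(0.4)·Cov(D_1,D_2)
= 0.04·1.21 + 0.16·2.25 + -0.16·1.32 = 0.1972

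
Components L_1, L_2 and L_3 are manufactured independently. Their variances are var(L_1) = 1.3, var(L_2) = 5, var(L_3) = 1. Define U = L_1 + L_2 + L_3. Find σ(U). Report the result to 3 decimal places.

2.702

By independence, var(U) = (1)²var(L_1) + (1)²var(L_2) + (1)²var(L_3)
= (1)²·1.3 + (1)²·5 + (1)²·1 = 7.3
σ(U) = √7.3 ≈ 2.702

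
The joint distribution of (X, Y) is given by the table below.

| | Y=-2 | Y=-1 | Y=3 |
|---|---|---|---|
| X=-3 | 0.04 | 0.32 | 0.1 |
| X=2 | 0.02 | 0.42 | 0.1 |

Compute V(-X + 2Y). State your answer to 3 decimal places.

17.452

E[X] = -0.3,  E[Y] = -0.26,  E[XY] = -0.02
V(X) = 6.3 − (-0.3)² = 6.21;  V(Y) = 2.78 − (-0.26)² = 2.7124
Cov(X,Y) = -0.02 − (-0.3)(-0.26) = -0.098
V(-X + 2Y) = (-1)²·6.21 + (2)²·2.7124 + 2·(-1)·(2)·-0.098 = 17.4516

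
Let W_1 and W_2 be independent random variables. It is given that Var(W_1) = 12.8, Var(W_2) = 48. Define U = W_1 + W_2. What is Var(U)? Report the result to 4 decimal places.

60.8000

By independence, Var(U) = (1)²Var(W_1) + (1)²Var(W_2)
= (1)²·12.8 + (1)²·48 = 60.8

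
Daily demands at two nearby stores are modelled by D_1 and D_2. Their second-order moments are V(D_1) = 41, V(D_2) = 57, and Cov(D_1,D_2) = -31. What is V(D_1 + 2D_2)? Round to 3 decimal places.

V(D_1 + 2D_2) = (1)²·V(D_1) + (2)²·V(D_2) + 2·(1)·(2)·Cov(D_1,D_2)
= 1·41 + 4·57 + 4·-31 = 145

145.000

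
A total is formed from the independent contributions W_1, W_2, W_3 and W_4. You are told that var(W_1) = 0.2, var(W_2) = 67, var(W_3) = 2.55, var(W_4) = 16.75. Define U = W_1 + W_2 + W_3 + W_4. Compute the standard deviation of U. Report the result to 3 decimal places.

By independence, var(U) = (1)²var(W_1) + (1)²var(W_2) + (1)²var(W_3) + (1)²var(W_4)
= (1)²·0.2 + (1)²·67 + (1)²·2.55 + (1)²·16.75 = 86.5
σ(U) = √86.5 ≈ 9.301

9.301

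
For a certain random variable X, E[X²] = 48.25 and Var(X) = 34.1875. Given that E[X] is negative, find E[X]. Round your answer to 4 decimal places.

(E[X])² = E[X²] − Var(X) = 48.25 − 34.1875 = 14.0625
E[X] = −√14.0625 = -3.75

-3.7500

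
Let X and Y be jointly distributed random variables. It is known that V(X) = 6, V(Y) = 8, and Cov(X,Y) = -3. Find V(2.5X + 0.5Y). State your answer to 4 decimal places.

32.0000

V(2.5X + 0.5Y) = (2.5)²·V(X) + (0.5)²·V(Y) + 2·(2.5)·(0.5)·Cov(X,Y)
= 6.25·6 + 0.25·8 + 2.5·-3 = 32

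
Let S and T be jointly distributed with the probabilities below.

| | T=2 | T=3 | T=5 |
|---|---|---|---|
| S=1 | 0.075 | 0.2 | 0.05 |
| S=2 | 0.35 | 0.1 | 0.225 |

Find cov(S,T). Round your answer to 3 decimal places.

0.016

E[S] = 1.675,  E[T] = 3.125
E[ST] = 5.25
cov(S,T) = E[ST] − E[S]E[T] = 5.25 − (1.675)(3.125) = 0.015625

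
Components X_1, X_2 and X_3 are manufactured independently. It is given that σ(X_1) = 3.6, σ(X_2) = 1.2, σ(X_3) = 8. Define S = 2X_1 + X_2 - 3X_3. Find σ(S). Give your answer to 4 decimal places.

var(X_1) = 12.96, var(X_2) = 1.44, var(X_3) = 64
By independence, var(S) = (2)²var(X_1) + (1)²var(X_2) + (-3)²var(X_3)
= (2)²·12.96 + (1)²·1.44 + (-3)²·64 = 629.28
σ(S) = √629.28 ≈ 25.0855

25.0855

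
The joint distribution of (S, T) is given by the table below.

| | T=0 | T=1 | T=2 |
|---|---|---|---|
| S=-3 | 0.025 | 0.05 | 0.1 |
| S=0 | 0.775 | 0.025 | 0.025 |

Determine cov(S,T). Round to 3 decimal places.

-0.579

E[S] = -0.525,  E[T] = 0.325
E[ST] = -0.75
cov(S,T) = E[ST] − E[S]E[T] = -0.75 − (-0.525)(0.325) = -0.579375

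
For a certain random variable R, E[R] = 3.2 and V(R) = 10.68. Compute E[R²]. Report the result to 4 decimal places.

E[R²] = V(R) + (E[R])² = 10.68 + (3.2)² = 20.92

20.9200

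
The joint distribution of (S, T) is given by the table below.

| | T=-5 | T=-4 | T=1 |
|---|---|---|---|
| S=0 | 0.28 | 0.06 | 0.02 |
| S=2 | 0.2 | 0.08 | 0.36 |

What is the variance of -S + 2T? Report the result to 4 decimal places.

E[S] = 1.28,  E[T] = -2.58,  E[ST] = -1.92
V(S) = 2.56 − (1.28)² = 0.9216;  V(T) = 14.62 − (-2.58)² = 7.9636
cov(S,T) = -1.92 − (1.28)(-2.58) = 1.3824
V(-S + 2T) = (-1)²·0.9216 + (2)²·7.9636 + 2·(-1)·(2)·1.3824 = 27.2464

27.2464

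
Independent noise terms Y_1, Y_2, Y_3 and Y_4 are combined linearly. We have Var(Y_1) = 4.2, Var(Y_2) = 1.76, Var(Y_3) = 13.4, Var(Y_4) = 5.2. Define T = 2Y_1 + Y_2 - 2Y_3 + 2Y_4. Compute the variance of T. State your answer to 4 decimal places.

By independence, Var(T) = (2)²Var(Y_1) + (1)²Var(Y_2) + (-2)²Var(Y_3) + (2)²Var(Y_4)
= (2)²·4.2 + (1)²·1.76 + (-2)²·13.4 + (2)²·5.2 = 92.96

92.9600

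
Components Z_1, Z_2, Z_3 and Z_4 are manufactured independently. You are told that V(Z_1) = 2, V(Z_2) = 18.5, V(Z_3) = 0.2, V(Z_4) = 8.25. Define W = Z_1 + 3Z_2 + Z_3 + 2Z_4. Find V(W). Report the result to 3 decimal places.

201.700

By independence, V(W) = (1)²V(Z_1) + (3)²V(Z_2) + (1)²V(Z_3) + (2)²V(Z_4)
= (1)²·2 + (3)²·18.5 + (1)²·0.2 + (2)²·8.25 = 201.7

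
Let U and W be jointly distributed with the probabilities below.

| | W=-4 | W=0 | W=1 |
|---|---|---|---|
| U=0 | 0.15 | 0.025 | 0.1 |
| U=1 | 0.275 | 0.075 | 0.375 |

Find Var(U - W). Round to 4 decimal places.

E[U] = 0.725,  E[W] = -1.225,  E[UW] = -0.725
Var(U) = 0.725 − (0.725)² = 0.199375;  Var(W) = 7.275 − (-1.225)² = 5.774375
Cov(U,W) = -0.725 − (0.725)(-1.225) = 0.163125
Var(U - W) = (1)²·0.199375 + (-1)²·5.774375 + 2·(1)·(-1)·0.163125 = 5.6475

5.6475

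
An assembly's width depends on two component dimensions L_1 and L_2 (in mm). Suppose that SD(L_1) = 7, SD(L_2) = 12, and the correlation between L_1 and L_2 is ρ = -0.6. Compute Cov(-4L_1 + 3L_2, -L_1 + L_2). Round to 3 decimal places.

980.800

Var(L_1) = (7)² = 49;  Var(L_2) = (12)² = 144
Cov(L_1,L_2) = ρ·SD(L_1)·SD(L_2) = -0.6·7·12 = -50.4
Cov(-4L_1 + 3L_2, -L_1 + L_2) = (-4)(-1)Var(L_1) + (3)(1)Var(L_2) + [(-4)(1) + (3)(-1)]Cov(L_1,L_2)
= 4·49 + 3·144 + -7·-50.4 = 980.8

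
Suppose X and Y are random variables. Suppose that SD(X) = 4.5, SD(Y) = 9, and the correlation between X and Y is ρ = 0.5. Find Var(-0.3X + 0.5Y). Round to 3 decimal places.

15.998

Var(X) = (4.5)² = 20.25;  Var(Y) = (9)² = 81
cov(X,Y) = ρ·SD(X)·SD(Y) = 0.5·4.5·9 = 20.25
Var(-0.3X + 0.5Y) = (-0.3)²·Var(X) + (0.5)²·Var(Y) + 2·(-0.3)·(0.5)·cov(X,Y)
= 0.09·20.25 + 0.25·81 + -0.3·20.25 = 15.9975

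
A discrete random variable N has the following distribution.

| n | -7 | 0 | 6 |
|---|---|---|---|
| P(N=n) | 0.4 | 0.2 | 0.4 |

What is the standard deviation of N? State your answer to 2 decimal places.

5.82

E[N] = (-7)(0.4) + (0)(0.2) + (6)(0.4) = -0.4
E[N²] = (-7)²(0.4) + (0)²(0.2) + (6)²(0.4) = 34
var(N) = E[N²] − (E[N])² = 34 − (-0.4)² = 33.84
SD(N) = √33.84 ≈ 5.82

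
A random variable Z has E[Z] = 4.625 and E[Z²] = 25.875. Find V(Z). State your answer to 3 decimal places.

4.484

V(Z) = 25.875 − (4.625)² = 4.484375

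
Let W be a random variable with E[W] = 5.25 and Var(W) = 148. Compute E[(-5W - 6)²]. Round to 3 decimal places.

E[-5W - 6] = -5·5.25 − 6 = -32.25
Var(-5W - 6) = (-5)²·148 = 3700
E[(-5W - 6)²] = Var((-5W - 6)) + (E[(-5W - 6)])² = 3700 + (-32.25)² = 4740.0625

4740.063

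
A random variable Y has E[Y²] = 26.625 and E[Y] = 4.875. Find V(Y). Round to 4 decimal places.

V(Y) = 26.625 − (4.875)² = 2.859375

2.8594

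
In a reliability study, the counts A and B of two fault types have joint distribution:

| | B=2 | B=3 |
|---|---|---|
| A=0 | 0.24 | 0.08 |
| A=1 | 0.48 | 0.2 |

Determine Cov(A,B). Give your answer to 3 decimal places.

E[A] = 0.68,  E[B] = 2.28
E[AB] = 1.56
Cov(A,B) = E[AB] − E[A]E[B] = 1.56 − (0.68)(2.28) = 0.0096

0.010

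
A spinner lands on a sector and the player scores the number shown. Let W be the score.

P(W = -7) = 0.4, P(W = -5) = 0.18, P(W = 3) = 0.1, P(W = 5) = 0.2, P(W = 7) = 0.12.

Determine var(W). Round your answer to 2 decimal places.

E[W] = (-7)(0.4) + (-5)(0.18) + (3)(0.1) + (5)(0.2) + (7)(0.12) = -1.56
E[W²] = (-7)²(0.4) + (-5)²(0.18) + (3)²(0.1) + (5)²(0.2) + (7)²(0.12) = 35.88
var(W) = E[W²] − (E[W])² = 35.88 − (-1.56)² = 33.4464

33.45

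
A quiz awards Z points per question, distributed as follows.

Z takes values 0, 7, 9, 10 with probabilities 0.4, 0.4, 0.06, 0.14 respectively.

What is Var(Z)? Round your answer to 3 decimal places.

E[Z] = (0)(0.4) + (7)(0.4) + (9)(0.06) + (10)(0.14) = 4.74
E[Z²] = (0)²(0.4) + (7)²(0.4) + (9)²(0.06) + (10)²(0.14) = 38.46
Var(Z) = E[Z²] − (E[Z])² = 38.46 − (4.74)² = 15.9924

15.992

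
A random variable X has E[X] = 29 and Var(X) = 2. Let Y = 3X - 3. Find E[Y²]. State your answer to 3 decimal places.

E[3X - 3] = 3·29 − 3 = 84
Var(3X - 3) = (3)²·2 = 18
E[Y²] = Var(Y) + (E[Y])² = 18 + (84)² = 7074

7074.000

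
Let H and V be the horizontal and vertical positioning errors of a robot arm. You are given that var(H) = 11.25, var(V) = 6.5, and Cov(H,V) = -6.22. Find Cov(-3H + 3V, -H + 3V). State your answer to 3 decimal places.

Cov(-3H + 3V, -H + 3V) = (-3)(-1)var(H) + (3)(3)var(V) + [(-3)(3) + (3)(-1)]Cov(H,V)
= 3·11.25 + 9·6.5 + -12·-6.22 = 166.89

166.890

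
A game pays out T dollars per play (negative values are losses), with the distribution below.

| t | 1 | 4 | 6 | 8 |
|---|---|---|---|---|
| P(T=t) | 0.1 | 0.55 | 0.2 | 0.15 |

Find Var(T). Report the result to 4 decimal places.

3.6100

E[T] = (1)(0.1) + (4)(0.55) + (6)(0.2) + (8)(0.15) = 4.7
E[T²] = (1)²(0.1) + (4)²(0.55) + (6)²(0.2) + (8)²(0.15) = 25.7
Var(T) = E[T²] − (E[T])² = 25.7 − (4.7)² = 3.61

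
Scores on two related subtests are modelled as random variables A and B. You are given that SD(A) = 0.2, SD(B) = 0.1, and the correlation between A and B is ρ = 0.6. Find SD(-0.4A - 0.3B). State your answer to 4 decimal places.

0.1009

var(A) = (0.2)² = 0.04;  var(B) = (0.1)² = 0.01
cov(A,B) = ρ·SD(A)·SD(B) = 0.6·0.2·0.1 = 0.012
var(-0.4A - 0.3B) = (-0.4)²·var(A) + (-0.3)²·var(B) + 2·(-0.4)·(-0.3)·cov(A,B)
= 0.16·0.04 + 0.09·0.01 + 0.24·0.012 = 0.01018
SD(-0.4A - 0.3B) = √0.01018 ≈ 0.1009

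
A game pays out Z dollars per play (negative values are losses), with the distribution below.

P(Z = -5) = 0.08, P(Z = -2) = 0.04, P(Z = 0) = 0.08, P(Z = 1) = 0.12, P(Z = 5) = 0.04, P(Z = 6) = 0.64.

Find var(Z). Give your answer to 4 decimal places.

12.7776

E[Z] = (-5)(0.08) + (-2)(0.04) + (0)(0.08) + (1)(0.12) + (5)(0.04) + (6)(0.64) = 3.68
E[Z²] = (-5)²(0.08) + (-2)²(0.04) + (0)²(0.08) + (1)²(0.12) + (5)²(0.04) + (6)²(0.64) = 26.32
var(Z) = E[Z²] − (E[Z])² = 26.32 − (3.68)² = 12.7776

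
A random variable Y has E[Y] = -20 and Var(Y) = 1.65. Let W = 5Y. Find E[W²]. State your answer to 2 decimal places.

E[5Y] = 5·-20 = -100
Var(5Y) = (5)²·1.65 = 41.25
E[W²] = Var(W) + (E[W])² = 41.25 + (-100)² = 10041.25

10041.25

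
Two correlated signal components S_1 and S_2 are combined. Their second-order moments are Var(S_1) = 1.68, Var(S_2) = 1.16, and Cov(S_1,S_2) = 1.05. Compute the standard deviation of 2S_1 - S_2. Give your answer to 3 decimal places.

Var(2S_1 - S_2) = (2)²·Var(S_1) + (-1)²·Var(S_2) + 2·(2)·(-1)·Cov(S_1,S_2)
= 4·1.68 + 1·1.16 + -4·1.05 = 3.68
σ(2S_1 - S_2) = √3.68 ≈ 1.918

1.918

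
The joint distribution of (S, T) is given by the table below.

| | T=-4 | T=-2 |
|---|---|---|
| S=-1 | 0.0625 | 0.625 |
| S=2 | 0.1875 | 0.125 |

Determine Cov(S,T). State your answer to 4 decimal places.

E[S] = -0.0625,  E[T] = -2.5
E[ST] = -0.5
Cov(S,T) = E[ST] − E[S]E[T] = -0.5 − (-0.0625)(-2.5) = -0.65625

-0.6563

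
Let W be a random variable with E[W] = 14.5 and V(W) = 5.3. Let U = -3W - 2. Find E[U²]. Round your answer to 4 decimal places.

2117.9500

E[-3W - 2] = -3·14.5 − 2 = -45.5
V(-3W - 2) = (-3)²·5.3 = 47.7
E[U²] = V(U) + (E[U])² = 47.7 + (-45.5)² = 2117.95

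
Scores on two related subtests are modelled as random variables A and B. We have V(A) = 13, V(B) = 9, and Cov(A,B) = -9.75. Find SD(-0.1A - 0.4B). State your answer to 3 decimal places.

V(-0.1A - 0.4B) = (-0.1)²·V(A) + (-0.4)²·V(B) + 2·(-0.1)·(-0.4)·Cov(A,B)
= 0.01·13 + 0.16·9 + 0.08·-9.75 = 0.79
SD(-0.1A - 0.4B) = √0.79 ≈ 0.889

0.889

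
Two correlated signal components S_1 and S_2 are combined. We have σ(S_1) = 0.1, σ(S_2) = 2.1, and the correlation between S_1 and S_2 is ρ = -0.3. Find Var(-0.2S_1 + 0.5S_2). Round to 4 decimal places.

Var(S_1) = (0.1)² = 0.01;  Var(S_2) = (2.1)² = 4.41
cov(S_1,S_2) = ρ·σ(S_1)·σ(S_2) = -0.3·0.1·2.1 = -0.063
Var(-0.2S_1 + 0.5S_2) = (-0.2)²·Var(S_1) + (0.5)²·Var(S_2) + 2·(-0.2)·(0.5)·cov(S_1,S_2)
= 0.04·0.01 + 0.25·4.41 + -0.2·-0.063 = 1.1155

1.1155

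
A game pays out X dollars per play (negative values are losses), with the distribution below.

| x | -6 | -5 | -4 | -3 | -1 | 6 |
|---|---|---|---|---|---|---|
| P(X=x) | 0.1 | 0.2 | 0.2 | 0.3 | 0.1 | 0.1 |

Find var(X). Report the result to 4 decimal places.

10.3600

E[X] = (-6)(0.1) + (-5)(0.2) + (-4)(0.2) + (-3)(0.3) + (-1)(0.1) + (6)(0.1) = -2.8
E[X²] = (-6)²(0.1) + (-5)²(0.2) + (-4)²(0.2) + (-3)²(0.3) + (-1)²(0.1) + (6)²(0.1) = 18.2
var(X) = E[X²] − (E[X])² = 18.2 − (-2.8)² = 10.36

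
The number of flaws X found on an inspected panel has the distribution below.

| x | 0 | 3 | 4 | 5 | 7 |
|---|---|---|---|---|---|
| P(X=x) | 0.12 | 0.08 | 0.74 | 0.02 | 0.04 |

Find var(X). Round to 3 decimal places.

2.204

E[X] = (0)(0.12) + (3)(0.08) + (4)(0.74) + (5)(0.02) + (7)(0.04) = 3.58
E[X²] = (0)²(0.12) + (3)²(0.08) + (4)²(0.74) + (5)²(0.02) + (7)²(0.04) = 15.02
var(X) = E[X²] − (E[X])² = 15.02 − (3.58)² = 2.2036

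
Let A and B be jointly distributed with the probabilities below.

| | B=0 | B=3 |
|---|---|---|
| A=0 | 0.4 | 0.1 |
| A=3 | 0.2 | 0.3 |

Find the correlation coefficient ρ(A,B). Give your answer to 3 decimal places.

0.408

E[A] = 1.5,  E[B] = 1.2
E[AB] = 2.7
cov(A,B) = E[AB] − E[A]E[B] = 2.7 − (1.5)(1.2) = 0.9
Var(A) = 2.25,  Var(B) = 2.16
ρ = 0.9 / √(2.25·2.16) ≈ 0.408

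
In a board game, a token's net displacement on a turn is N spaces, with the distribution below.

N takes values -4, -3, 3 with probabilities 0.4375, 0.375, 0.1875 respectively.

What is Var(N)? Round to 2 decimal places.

E[N] = (-4)(0.4375) + (-3)(0.375) + (3)(0.1875) = -2.3125
E[N²] = (-4)²(0.4375) + (-3)²(0.375) + (3)²(0.1875) = 12.0625
Var(N) = E[N²] − (E[N])² = 12.0625 − (-2.3125)² = 6.71484375

6.71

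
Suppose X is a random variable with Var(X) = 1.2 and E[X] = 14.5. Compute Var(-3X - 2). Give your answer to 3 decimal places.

10.800

Var(-3X - 2) = (-3)²·Var(X) = 9·1.2 = 10.8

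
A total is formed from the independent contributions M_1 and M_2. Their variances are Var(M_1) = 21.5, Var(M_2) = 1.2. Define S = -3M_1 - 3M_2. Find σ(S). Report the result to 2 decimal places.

14.29

By independence, Var(S) = (-3)²Var(M_1) + (-3)²Var(M_2)
= (-3)²·21.5 + (-3)²·1.2 = 204.3
σ(S) = √204.3 ≈ 14.29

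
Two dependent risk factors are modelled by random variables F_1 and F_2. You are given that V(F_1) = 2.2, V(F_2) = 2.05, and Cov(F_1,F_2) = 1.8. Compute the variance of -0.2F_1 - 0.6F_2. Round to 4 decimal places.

V(-0.2F_1 - 0.6F_2) = (-0.2)²·V(F_1) + (-0.6)²·V(F_2) + 2·(-0.2)·(-0.6)·Cov(F_1,F_2)
= 0.04·2.2 + 0.36·2.05 + 0.24·1.8 = 1.258

1.2580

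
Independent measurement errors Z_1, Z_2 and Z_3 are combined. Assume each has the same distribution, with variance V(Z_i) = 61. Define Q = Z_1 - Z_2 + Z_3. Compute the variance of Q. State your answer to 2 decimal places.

183.00

By independence, V(Q) = (1)²V(Z_1) + (-1)²V(Z_2) + (1)²V(Z_3)
= (1)²·61 + (-1)²·61 + (1)²·61 = 183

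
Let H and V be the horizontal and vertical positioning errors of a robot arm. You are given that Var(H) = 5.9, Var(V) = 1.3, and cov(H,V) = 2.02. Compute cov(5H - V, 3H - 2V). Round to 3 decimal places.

cov(5H - V, 3H - 2V) = (5)(3)Var(H) + (-1)(-2)Var(V) + [(5)(-2) + (-1)(3)]cov(H,V)
= 15·5.9 + 2·1.3 + -13·2.02 = 64.84

64.840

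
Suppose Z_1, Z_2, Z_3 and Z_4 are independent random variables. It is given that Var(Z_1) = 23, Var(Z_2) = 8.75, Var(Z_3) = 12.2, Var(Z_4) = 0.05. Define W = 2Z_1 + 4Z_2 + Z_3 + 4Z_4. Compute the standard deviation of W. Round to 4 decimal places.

15.6525

By independence, Var(W) = (2)²Var(Z_1) + (4)²Var(Z_2) + (1)²Var(Z_3) + (4)²Var(Z_4)
= (2)²·23 + (4)²·8.75 + (1)²·12.2 + (4)²·0.05 = 245
SD(W) = √245 ≈ 15.6525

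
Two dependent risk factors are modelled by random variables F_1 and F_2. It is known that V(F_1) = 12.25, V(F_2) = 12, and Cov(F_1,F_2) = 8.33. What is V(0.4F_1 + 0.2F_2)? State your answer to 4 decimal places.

V(0.4F_1 + 0.2F_2) = (0.4)²·V(F_1) + (0.2)²·V(F_2) + 2·(0.4)·(0.2)·Cov(F_1,F_2)
= 0.16·12.25 + 0.04·12 + 0.16·8.33 = 3.7728

3.7728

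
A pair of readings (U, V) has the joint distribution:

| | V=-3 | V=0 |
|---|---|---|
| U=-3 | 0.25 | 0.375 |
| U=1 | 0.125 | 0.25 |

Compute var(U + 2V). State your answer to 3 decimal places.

12.938

E[U] = -1.5,  E[V] = -1.125,  E[UV] = 1.875
var(U) = 6 − (-1.5)² = 3.75;  var(V) = 3.375 − (-1.125)² = 2.109375
Cov(U,V) = 1.875 − (-1.5)(-1.125) = 0.1875
var(U + 2V) = (1)²·3.75 + (2)²·2.109375 + 2·(1)·(2)·0.1875 = 12.9375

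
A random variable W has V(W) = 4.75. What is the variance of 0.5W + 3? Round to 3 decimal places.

1.188

V(0.5W + 3) = (0.5)²·V(W) = 0.25·4.75 = 1.1875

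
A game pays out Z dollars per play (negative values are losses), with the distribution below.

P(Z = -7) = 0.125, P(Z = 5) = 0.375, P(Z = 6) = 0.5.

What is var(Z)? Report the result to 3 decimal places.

E[Z] = (-7)(0.125) + (5)(0.375) + (6)(0.5) = 4
E[Z²] = (-7)²(0.125) + (5)²(0.375) + (6)²(0.5) = 33.5
var(Z) = E[Z²] − (E[Z])² = 33.5 − (4)² = 17.5

17.500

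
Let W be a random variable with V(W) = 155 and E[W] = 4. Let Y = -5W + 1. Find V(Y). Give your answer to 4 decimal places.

3875.0000

V(-5W + 1) = (-5)²·V(W) = 25·155 = 3875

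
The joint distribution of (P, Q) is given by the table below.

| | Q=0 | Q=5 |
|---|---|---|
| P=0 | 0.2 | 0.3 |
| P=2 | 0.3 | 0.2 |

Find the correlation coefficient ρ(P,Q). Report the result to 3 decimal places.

-0.200

E[P] = 1,  E[Q] = 2.5
E[PQ] = 2
cov(P,Q) = E[PQ] − E[P]E[Q] = 2 − (1)(2.5) = -0.5
V(P) = 1,  V(Q) = 6.25
ρ = -0.5 / √(1·6.25) ≈ -0.200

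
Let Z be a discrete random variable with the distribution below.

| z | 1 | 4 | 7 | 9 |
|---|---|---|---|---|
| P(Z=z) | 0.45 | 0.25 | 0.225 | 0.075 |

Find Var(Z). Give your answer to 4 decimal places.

7.8600

E[Z] = (1)(0.45) + (4)(0.25) + (7)(0.225) + (9)(0.075) = 3.7
E[Z²] = (1)²(0.45) + (4)²(0.25) + (7)²(0.225) + (9)²(0.075) = 21.55
Var(Z) = E[Z²] − (E[Z])² = 21.55 − (3.7)² = 7.86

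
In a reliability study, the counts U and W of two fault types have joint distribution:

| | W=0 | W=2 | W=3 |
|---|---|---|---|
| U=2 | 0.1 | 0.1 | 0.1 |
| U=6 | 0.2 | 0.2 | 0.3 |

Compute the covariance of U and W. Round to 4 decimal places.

0.1600

E[U] = 4.8,  E[W] = 1.8
E[UW] = 8.8
Cov(U,W) = E[UW] − E[U]E[W] = 8.8 − (4.8)(1.8) = 0.16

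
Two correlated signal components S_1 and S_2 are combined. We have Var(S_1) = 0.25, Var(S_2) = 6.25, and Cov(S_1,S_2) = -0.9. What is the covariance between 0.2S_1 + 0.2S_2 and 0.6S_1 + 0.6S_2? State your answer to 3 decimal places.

0.564

Cov(0.2S_1 + 0.2S_2, 0.6S_1 + 0.6S_2) = (0.2)(0.6)Var(S_1) + (0.2)(0.6)Var(S_2) + [(0.2)(0.6) + (0.2)(0.6)]Cov(S_1,S_2)
= 0.12·0.25 + 0.12·6.25 + 0.24·-0.9 = 0.564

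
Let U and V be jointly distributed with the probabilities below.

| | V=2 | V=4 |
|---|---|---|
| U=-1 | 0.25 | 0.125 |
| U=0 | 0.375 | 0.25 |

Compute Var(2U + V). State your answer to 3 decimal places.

E[U] = -0.375,  E[V] = 2.75,  E[UV] = -1
Var(U) = 0.375 − (-0.375)² = 0.234375;  Var(V) = 8.5 − (2.75)² = 0.9375
cov(U,V) = -1 − (-0.375)(2.75) = 0.03125
Var(2U + V) = (2)²·0.234375 + (1)²·0.9375 + 2·(2)·(1)·0.03125 = 2

2.000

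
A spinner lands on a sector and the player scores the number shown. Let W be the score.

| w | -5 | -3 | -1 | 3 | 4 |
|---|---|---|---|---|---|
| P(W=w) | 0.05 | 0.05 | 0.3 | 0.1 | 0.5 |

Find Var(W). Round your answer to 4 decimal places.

E[W] = (-5)(0.05) + (-3)(0.05) + (-1)(0.3) + (3)(0.1) + (4)(0.5) = 1.6
E[W²] = (-5)²(0.05) + (-3)²(0.05) + (-1)²(0.3) + (3)²(0.1) + (4)²(0.5) = 10.9
Var(W) = E[W²] − (E[W])² = 10.9 − (1.6)² = 8.34

8.3400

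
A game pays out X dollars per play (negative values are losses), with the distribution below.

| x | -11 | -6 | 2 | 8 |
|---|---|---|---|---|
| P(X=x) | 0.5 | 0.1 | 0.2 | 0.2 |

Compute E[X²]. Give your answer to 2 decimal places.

E[X²] = (-11)²(0.5) + (-6)²(0.1) + (2)²(0.2) + (8)²(0.2) = 77.7

77.70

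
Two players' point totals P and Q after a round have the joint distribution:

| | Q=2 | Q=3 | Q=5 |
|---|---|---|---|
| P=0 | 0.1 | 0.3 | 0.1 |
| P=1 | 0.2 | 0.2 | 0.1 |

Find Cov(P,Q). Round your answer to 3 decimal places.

-0.050

E[P] = 0.5,  E[Q] = 3.1
E[PQ] = 1.5
Cov(P,Q) = E[PQ] − E[P]E[Q] = 1.5 − (0.5)(3.1) = -0.05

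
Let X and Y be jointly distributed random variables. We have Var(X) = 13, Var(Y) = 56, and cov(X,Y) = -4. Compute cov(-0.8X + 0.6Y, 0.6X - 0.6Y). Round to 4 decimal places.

cov(-0.8X + 0.6Y, 0.6X - 0.6Y) = (-0.8)(0.6)Var(X) + (0.6)(-0.6)Var(Y) + [(-0.8)(-0.6) + (0.6)(0.6)]cov(X,Y)
= -0.48·13 + -0.36·56 + 0.84·-4 = -29.76

-29.7600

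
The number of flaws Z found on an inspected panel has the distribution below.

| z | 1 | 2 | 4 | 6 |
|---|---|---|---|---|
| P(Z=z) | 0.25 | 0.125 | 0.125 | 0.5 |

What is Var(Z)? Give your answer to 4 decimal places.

E[Z] = (1)(0.25) + (2)(0.125) + (4)(0.125) + (6)(0.5) = 4
E[Z²] = (1)²(0.25) + (2)²(0.125) + (4)²(0.125) + (6)²(0.5) = 20.75
Var(Z) = E[Z²] − (E[Z])² = 20.75 − (4)² = 4.75

4.7500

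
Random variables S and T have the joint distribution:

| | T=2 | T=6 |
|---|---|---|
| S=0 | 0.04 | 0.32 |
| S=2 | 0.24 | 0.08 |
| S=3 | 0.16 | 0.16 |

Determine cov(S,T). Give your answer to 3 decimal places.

-1.024

E[S] = 1.6,  E[T] = 4.24
E[ST] = 5.76
cov(S,T) = E[ST] − E[S]E[T] = 5.76 − (1.6)(4.24) = -1.024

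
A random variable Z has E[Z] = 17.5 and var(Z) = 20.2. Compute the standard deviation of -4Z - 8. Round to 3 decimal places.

17.978

var(-4Z - 8) = (-4)²·20.2 = 323.2
σ(-4Z - 8) = √323.2 ≈ 17.978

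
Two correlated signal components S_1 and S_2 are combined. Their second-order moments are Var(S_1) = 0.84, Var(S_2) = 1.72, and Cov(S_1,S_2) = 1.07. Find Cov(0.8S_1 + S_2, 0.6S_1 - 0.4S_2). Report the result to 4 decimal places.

0.0148

Cov(0.8S_1 + S_2, 0.6S_1 - 0.4S_2) = (0.8)(0.6)Var(S_1) + (1)(-0.4)Var(S_2) + [(0.8)(-0.4) + (1)(0.6)]Cov(S_1,S_2)
= 0.48·0.84 + -0.4·1.72 + 0.28·1.07 = 0.0148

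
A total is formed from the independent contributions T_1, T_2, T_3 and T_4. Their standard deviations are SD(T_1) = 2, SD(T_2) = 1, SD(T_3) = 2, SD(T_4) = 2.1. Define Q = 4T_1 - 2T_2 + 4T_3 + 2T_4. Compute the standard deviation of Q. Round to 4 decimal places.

12.2327

Var(T_1) = 4, Var(T_2) = 1, Var(T_3) = 4, Var(T_4) = 4.41
By independence, Var(Q) = (4)²Var(T_1) + (-2)²Var(T_2) + (4)²Var(T_3) + (2)²Var(T_4)
= (4)²·4 + (-2)²·1 + (4)²·4 + (2)²·4.41 = 149.64
SD(Q) = √149.64 ≈ 12.2327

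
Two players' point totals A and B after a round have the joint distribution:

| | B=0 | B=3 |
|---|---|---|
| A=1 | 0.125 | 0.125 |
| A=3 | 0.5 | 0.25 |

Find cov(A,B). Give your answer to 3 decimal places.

-0.188

E[A] = 2.5,  E[B] = 1.125
E[AB] = 2.625
cov(A,B) = E[AB] − E[A]E[B] = 2.625 − (2.5)(1.125) = -0.1875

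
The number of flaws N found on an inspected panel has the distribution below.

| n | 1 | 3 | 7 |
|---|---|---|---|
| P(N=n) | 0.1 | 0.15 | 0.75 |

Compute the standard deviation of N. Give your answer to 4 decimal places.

2.1354

E[N] = (1)(0.1) + (3)(0.15) + (7)(0.75) = 5.8
E[N²] = (1)²(0.1) + (3)²(0.15) + (7)²(0.75) = 38.2
V(N) = E[N²] − (E[N])² = 38.2 − (5.8)² = 4.56
σ(N) = √4.56 ≈ 2.1354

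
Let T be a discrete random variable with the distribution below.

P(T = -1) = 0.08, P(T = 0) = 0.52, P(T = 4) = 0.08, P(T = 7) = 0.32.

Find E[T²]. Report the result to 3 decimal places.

E[T²] = (-1)²(0.08) + (0)²(0.52) + (4)²(0.08) + (7)²(0.32) = 17.04

17.040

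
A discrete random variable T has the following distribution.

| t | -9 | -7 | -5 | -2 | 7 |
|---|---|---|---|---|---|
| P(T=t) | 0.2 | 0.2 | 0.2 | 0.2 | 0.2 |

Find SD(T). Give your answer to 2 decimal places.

5.60

E[T] = (-9)(0.2) + (-7)(0.2) + (-5)(0.2) + (-2)(0.2) + (7)(0.2) = -3.2
E[T²] = (-9)²(0.2) + (-7)²(0.2) + (-5)²(0.2) + (-2)²(0.2) + (7)²(0.2) = 41.6
Var(T) = E[T²] − (E[T])² = 41.6 − (-3.2)² = 31.36
SD(T) = √31.36 ≈ 5.60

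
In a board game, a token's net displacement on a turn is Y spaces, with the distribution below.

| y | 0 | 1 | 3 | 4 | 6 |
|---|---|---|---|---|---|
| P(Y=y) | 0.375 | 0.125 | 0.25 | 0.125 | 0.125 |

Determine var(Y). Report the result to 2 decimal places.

E[Y] = (0)(0.375) + (1)(0.125) + (3)(0.25) + (4)(0.125) + (6)(0.125) = 2.125
E[Y²] = (0)²(0.375) + (1)²(0.125) + (3)²(0.25) + (4)²(0.125) + (6)²(0.125) = 8.875
var(Y) = E[Y²] − (E[Y])² = 8.875 − (2.125)² = 4.359375

4.36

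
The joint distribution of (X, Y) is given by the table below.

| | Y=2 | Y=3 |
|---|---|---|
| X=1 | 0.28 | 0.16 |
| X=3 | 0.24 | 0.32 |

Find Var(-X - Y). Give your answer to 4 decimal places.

1.4400

E[X] = 2.12,  E[Y] = 2.48,  E[XY] = 5.36
Var(X) = 5.48 − (2.12)² = 0.9856;  Var(Y) = 6.4 − (2.48)² = 0.2496
Cov(X,Y) = 5.36 − (2.12)(2.48) = 0.1024
Var(-X - Y) = (-1)²·0.9856 + (-1)²·0.2496 + 2·(-1)·(-1)·0.1024 = 1.44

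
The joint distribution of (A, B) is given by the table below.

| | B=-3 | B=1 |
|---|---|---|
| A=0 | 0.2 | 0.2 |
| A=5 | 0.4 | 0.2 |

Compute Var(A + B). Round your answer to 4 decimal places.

E[A] = 3,  E[B] = -1.4,  E[AB] = -5
Var(A) = 15 − (3)² = 6;  Var(B) = 5.8 − (-1.4)² = 3.84
Cov(A,B) = -5 − (3)(-1.4) = -0.8
Var(A + B) = (1)²·6 + (1)²·3.84 + 2·(1)·(1)·-0.8 = 8.24

8.2400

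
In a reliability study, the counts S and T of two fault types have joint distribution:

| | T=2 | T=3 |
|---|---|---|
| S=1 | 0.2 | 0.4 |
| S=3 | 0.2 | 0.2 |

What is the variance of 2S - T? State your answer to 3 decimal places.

4.400

E[S] = 1.8,  E[T] = 2.6,  E[ST] = 4.6
var(S) = 4.2 − (1.8)² = 0.96;  var(T) = 7 − (2.6)² = 0.24
cov(S,T) = 4.6 − (1.8)(2.6) = -0.08
var(2S - T) = (2)²·0.96 + (-1)²·0.24 + 2·(2)·(-1)·-0.08 = 4.4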